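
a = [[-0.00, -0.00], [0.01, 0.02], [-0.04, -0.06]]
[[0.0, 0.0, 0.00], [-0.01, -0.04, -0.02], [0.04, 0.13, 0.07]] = a@[[-0.24,-0.73,-0.4], [-0.57,-1.74,-0.97]]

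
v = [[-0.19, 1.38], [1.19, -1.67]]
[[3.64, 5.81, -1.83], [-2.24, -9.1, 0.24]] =v@ [[2.26, -2.16, -2.06], [2.95, 3.91, -1.61]]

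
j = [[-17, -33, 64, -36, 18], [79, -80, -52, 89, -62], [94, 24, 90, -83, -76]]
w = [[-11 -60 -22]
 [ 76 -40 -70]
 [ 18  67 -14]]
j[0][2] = 64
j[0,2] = 64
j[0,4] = 18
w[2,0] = 18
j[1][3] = 89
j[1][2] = -52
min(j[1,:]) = -80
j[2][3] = -83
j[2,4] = -76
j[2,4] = -76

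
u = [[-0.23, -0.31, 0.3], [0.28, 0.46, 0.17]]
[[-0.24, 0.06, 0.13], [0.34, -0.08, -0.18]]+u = [[-0.47,-0.25,0.43], [0.62,0.38,-0.01]]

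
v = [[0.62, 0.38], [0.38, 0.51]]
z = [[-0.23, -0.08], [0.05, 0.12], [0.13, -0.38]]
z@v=[[-0.17,  -0.13], [0.08,  0.08], [-0.06,  -0.14]]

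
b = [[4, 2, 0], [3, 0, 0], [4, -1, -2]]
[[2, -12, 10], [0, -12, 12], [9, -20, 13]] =b @ [[0, -4, 4], [1, 2, -3], [-5, 1, 3]]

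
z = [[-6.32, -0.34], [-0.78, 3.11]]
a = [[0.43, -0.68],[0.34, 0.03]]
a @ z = [[-2.19, -2.26], [-2.17, -0.02]]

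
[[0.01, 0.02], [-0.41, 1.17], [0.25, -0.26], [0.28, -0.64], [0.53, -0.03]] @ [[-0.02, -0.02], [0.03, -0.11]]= [[0.0, -0.0], [0.04, -0.12], [-0.01, 0.02], [-0.02, 0.06], [-0.01, -0.01]]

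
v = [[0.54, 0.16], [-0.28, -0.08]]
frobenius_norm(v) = 0.63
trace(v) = 0.46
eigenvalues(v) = [0.46, 0.0]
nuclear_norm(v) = 0.64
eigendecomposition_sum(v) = [[0.54, 0.16], [-0.28, -0.08]] + [[-0.00, -0.0], [0.00, 0.00]]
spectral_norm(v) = 0.63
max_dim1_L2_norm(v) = 0.56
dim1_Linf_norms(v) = [0.54, 0.28]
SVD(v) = [[-0.89, 0.46], [0.46, 0.89]] @ diag([0.63402967733373, 0.0025235411798520883]) @ [[-0.96, -0.28], [-0.28, 0.96]]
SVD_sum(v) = [[0.54,0.16], [-0.28,-0.08]] + [[-0.00, 0.00], [-0.00, 0.0]]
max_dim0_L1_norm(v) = 0.82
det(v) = 0.00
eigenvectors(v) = [[0.89, -0.29], [-0.46, 0.96]]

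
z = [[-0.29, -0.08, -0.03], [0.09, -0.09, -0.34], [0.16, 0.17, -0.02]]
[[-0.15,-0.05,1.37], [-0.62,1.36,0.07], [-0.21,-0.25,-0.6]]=z @ [[0.71, 1.3, -4.76], [-1.61, -3.0, 0.74], [2.43, -2.85, -1.67]]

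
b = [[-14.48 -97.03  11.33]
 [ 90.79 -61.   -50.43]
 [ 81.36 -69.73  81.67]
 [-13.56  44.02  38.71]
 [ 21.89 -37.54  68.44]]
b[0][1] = -97.03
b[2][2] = 81.67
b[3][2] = 38.71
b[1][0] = 90.79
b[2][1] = -69.73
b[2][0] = 81.36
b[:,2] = [11.33, -50.43, 81.67, 38.71, 68.44]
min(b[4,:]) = -37.54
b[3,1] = 44.02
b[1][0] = 90.79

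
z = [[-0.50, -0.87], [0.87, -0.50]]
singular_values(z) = [1.0, 1.0]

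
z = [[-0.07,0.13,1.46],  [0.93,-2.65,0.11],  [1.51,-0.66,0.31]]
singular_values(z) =[3.07, 1.51, 1.08]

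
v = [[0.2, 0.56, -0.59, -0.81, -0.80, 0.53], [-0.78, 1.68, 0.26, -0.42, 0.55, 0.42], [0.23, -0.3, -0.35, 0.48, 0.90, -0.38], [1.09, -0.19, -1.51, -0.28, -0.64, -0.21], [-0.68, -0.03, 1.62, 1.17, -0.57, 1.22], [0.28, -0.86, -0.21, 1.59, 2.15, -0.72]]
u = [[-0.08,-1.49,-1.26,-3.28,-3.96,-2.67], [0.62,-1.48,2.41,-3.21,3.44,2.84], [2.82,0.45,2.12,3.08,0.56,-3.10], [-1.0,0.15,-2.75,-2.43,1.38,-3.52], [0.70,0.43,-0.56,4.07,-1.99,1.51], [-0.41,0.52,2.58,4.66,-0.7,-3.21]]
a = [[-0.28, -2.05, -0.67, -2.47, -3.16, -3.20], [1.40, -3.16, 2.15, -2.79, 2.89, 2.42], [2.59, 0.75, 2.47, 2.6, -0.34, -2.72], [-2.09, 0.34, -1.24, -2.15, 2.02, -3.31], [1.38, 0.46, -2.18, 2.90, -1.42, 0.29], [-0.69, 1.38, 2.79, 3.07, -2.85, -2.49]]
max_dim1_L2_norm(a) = 6.21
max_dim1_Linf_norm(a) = 3.31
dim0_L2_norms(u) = [3.16, 2.26, 5.14, 8.64, 5.85, 7.06]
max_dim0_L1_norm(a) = 15.98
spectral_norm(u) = 9.49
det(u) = -2510.39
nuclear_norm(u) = 29.63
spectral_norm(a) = 8.67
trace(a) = -7.03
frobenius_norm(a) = 13.20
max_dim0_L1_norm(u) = 20.73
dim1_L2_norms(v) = [1.51, 2.04, 1.2, 2.01, 2.5, 2.92]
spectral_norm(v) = 3.47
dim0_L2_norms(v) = [1.56, 2.0, 2.34, 2.24, 2.67, 1.63]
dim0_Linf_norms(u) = [2.82, 1.49, 2.75, 4.66, 3.96, 3.52]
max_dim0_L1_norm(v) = 5.61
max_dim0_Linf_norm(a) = 3.31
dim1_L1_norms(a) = [11.83, 14.81, 11.47, 11.15, 8.63, 13.27]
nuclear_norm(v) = 9.77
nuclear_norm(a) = 28.63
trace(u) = -7.07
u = a + v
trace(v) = -0.04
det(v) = -0.00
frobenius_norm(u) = 14.15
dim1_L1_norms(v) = [3.49, 4.11, 2.64, 3.92, 5.29, 5.81]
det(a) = -3158.55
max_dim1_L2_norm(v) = 2.92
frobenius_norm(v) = 5.17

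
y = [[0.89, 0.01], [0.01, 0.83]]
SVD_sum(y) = [[0.87, 0.14],[0.14, 0.02]] + [[0.02, -0.13],[-0.13, 0.81]]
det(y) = 0.74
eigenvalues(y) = [0.89, 0.83]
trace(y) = 1.72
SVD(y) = [[-0.99, -0.16], [-0.16, 0.99]] @ diag([0.8916227766016838, 0.8283772233983162]) @ [[-0.99, -0.16], [-0.16, 0.99]]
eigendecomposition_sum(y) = [[0.87, 0.14], [0.14, 0.02]] + [[0.02, -0.13], [-0.13, 0.81]]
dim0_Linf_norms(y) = [0.89, 0.83]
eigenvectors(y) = [[0.99, -0.16], [0.16, 0.99]]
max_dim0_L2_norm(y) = 0.89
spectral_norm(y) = 0.89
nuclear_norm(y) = 1.72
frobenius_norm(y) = 1.22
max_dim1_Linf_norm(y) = 0.89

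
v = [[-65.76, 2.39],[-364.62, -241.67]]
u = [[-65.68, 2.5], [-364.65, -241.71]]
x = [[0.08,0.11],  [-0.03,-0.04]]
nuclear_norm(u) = 478.84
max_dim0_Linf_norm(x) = 0.11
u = x + v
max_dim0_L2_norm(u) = 370.52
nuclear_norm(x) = 0.15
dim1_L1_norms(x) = [0.19, 0.07]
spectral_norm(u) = 440.75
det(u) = 16787.14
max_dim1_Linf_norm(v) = 364.62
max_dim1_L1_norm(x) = 0.19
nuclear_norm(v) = 478.76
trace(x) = 0.04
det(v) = 16763.66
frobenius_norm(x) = 0.14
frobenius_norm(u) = 442.40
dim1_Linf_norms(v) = [65.76, 364.62]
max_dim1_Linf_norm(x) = 0.11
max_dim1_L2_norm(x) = 0.14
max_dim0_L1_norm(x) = 0.15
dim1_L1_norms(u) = [68.18, 606.36]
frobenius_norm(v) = 442.36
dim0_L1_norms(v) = [430.38, 244.06]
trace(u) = -307.39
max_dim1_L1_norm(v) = 606.29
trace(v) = -307.43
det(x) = 0.00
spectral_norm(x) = 0.14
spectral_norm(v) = 440.72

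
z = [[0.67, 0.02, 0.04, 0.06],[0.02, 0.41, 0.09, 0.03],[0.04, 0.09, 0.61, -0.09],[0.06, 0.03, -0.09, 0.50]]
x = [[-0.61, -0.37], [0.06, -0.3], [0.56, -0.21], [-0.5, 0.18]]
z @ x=[[-0.42, -0.25], [0.05, -0.14], [0.37, -0.19], [-0.34, 0.08]]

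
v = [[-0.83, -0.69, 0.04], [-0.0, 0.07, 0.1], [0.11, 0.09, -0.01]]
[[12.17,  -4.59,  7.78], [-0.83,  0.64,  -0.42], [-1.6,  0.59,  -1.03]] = v @ [[-4.73, 0.64, -1.33], [-11.95, 6.01, -9.53], [0.03, 2.17, 2.52]]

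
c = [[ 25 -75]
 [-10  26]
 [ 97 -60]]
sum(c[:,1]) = -109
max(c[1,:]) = 26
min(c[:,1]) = -75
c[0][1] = -75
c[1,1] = 26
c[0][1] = -75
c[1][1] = 26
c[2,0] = 97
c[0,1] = -75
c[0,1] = -75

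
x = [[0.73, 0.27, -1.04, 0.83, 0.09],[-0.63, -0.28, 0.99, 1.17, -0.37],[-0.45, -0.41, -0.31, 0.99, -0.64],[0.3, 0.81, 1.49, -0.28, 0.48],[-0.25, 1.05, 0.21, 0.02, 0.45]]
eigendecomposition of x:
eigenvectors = [[(-0.4+0j), -0.00+0.00j, 0.62+0.00j, 0.62-0.00j, 0.84+0.00j], [-0.28+0.00j, -0.62+0.00j, -0.23+0.27j, (-0.23-0.27j), (0.03+0j)], [(-0.55+0j), (0.08+0j), -0.14-0.03j, (-0.14+0.03j), 0.12+0.00j], [0.67+0.00j, (0.22+0j), 0.04+0.35j, 0.04-0.35j, (0.23+0j)], [(0.12+0j), 0.75+0.00j, (0.01+0.59j), (0.01-0.59j), (-0.47+0j)]]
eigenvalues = [(-1.92+0j), (-0.38+0j), (0.92+0.73j), (0.92-0.73j), (0.76+0j)]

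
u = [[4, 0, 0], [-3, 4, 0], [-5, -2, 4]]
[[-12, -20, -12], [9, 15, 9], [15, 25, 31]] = u @ [[-3, -5, -3], [0, 0, 0], [0, 0, 4]]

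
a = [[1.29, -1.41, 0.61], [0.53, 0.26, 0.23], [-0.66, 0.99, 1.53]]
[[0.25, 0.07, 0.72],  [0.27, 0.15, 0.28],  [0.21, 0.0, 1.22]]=a @[[0.35, 0.21, 0.15],[0.21, 0.14, -0.00],[0.15, -0.00, 0.86]]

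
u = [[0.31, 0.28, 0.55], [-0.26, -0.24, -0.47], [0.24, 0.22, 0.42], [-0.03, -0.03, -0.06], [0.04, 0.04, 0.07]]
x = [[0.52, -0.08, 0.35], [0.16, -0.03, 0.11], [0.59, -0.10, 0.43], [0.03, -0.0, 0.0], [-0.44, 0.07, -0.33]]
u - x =[[-0.21, 0.36, 0.2], [-0.42, -0.21, -0.58], [-0.35, 0.32, -0.01], [-0.06, -0.03, -0.06], [0.48, -0.03, 0.4]]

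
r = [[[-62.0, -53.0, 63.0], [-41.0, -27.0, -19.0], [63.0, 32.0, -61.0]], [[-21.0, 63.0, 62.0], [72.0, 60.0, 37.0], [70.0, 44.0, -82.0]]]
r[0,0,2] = 63.0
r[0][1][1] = -27.0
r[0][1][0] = -41.0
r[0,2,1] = 32.0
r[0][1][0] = -41.0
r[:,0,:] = [[-62.0, -53.0, 63.0], [-21.0, 63.0, 62.0]]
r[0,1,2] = -19.0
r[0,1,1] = -27.0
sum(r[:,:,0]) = 81.0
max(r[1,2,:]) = 70.0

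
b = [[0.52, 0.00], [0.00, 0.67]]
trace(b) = 1.19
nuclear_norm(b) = 1.19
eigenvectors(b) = [[1.00, 0.0],[0.00, 1.0]]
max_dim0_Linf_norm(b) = 0.67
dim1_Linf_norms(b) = [0.52, 0.67]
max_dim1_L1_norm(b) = 0.67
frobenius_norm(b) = 0.85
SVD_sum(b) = [[0.0,0.0], [0.0,0.67]] + [[0.52, 0.00], [0.00, 0.00]]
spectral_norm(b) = 0.67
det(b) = 0.35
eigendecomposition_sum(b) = [[0.52, 0.0], [0.0, 0.0]] + [[0.0, 0.00], [0.0, 0.67]]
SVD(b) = [[0.0, 1.0], [1.00, 0.0]] @ diag([0.67, 0.52]) @ [[0.0, 1.00], [1.0, 0.0]]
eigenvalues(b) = [0.52, 0.67]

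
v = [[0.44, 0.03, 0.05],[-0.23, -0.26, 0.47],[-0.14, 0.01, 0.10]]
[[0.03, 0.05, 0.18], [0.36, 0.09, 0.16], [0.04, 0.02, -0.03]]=v @ [[0.05, 0.07, 0.42], [-0.57, 0.06, -0.48], [0.48, 0.25, 0.29]]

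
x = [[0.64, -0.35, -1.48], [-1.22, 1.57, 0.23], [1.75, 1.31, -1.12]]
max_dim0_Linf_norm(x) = 1.75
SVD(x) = [[-0.49, -0.23, 0.84], [0.31, 0.86, 0.42], [-0.81, 0.46, -0.35]] @ diag([2.7518138670212604, 2.066506314181798, 0.9585260010642636]) @ [[-0.77, -0.15, 0.62], [-0.18, 0.98, 0.01], [-0.61, -0.11, -0.78]]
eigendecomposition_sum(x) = [[(0.15+0.76j), 0.18+0.34j, -0.64-0.13j], [(-0.2+0.26j), (-0.06+0.15j), -0.13-0.24j], [(0.95+0.38j), 0.50+0.05j, -0.60+0.61j]] + [[(0.15-0.76j), 0.18-0.34j, -0.64+0.13j], [-0.20-0.26j, (-0.06-0.15j), -0.13+0.24j], [(0.95-0.38j), (0.5-0.05j), (-0.6-0.61j)]] + [[0.34-0.00j, (-0.7-0j), (-0.2-0j)], [-0.81+0.00j, 1.69+0.00j, (0.49+0j)], [(-0.15+0j), (0.3+0j), (0.09+0j)]]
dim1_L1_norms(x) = [2.47, 3.02, 4.18]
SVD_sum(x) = [[1.05, 0.20, -0.85], [-0.65, -0.13, 0.53], [1.72, 0.33, -1.39]] + [[0.09, -0.46, -0.0], [-0.32, 1.74, 0.01], [-0.18, 0.94, 0.01]] + [[-0.49, -0.09, -0.63],  [-0.24, -0.04, -0.31],  [0.21, 0.04, 0.26]]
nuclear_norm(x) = 5.78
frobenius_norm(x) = 3.57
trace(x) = 1.09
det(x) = 5.45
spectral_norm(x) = 2.75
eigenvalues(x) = [(-0.51+1.52j), (-0.51-1.52j), (2.12+0j)]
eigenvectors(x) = [[-0.32-0.49j, -0.32+0.49j, -0.38+0.00j], [(0.07-0.24j), 0.07+0.24j, 0.91+0.00j], [-0.77+0.00j, -0.77-0.00j, (0.16+0j)]]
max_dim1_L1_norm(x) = 4.18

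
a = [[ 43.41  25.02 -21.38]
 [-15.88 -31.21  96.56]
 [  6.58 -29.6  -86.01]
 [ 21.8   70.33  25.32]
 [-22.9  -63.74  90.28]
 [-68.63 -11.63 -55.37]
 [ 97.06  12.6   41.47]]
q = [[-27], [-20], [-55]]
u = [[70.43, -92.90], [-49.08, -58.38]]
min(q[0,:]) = -27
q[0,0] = -27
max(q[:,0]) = -20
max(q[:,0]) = -20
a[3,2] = 25.32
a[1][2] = 96.56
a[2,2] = -86.01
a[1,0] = -15.88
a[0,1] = 25.02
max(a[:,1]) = 70.33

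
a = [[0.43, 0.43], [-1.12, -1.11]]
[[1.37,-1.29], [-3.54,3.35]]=a@[[1.12, -1.72],[2.06, -1.28]]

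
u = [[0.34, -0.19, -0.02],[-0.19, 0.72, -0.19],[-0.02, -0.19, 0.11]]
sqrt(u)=[[0.56, -0.15, -0.06], [-0.15, 0.82, -0.18], [-0.06, -0.18, 0.27]]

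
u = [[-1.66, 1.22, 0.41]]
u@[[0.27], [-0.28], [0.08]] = [[-0.76]]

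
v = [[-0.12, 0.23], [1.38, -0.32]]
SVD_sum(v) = [[-0.17, 0.04],  [1.37, -0.34]] + [[0.05, 0.19], [0.01, 0.02]]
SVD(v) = [[-0.12, 0.99], [0.99, 0.12]] @ diag([1.4268374642244388, 0.19553733834123213]) @ [[0.97, -0.24], [0.24, 0.97]]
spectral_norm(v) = 1.43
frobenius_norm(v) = 1.44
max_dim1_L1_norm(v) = 1.7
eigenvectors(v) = [[0.44, -0.32], [0.9, 0.95]]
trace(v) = -0.44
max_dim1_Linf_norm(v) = 1.38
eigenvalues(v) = [0.35, -0.79]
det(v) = -0.28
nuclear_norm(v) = 1.62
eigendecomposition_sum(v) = [[0.21, 0.07], [0.42, 0.15]] + [[-0.33, 0.16], [0.96, -0.47]]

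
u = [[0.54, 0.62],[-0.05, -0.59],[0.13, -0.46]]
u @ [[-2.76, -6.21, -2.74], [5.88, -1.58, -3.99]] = [[2.16, -4.33, -3.95], [-3.33, 1.24, 2.49], [-3.06, -0.08, 1.48]]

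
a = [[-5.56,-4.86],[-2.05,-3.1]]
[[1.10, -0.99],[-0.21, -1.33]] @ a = [[-4.09, -2.28],[3.89, 5.14]]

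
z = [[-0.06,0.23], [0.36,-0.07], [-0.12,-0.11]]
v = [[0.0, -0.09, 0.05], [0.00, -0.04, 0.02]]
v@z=[[-0.04, 0.0], [-0.02, 0.0]]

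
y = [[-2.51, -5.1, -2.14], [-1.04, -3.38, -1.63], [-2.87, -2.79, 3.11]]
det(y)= 11.995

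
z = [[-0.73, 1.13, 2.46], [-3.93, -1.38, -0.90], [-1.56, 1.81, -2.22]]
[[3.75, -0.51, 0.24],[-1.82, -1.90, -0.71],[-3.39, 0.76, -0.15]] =z@ [[0.09, 0.4, 0.12],[0.07, 0.42, 0.12],[1.52, -0.28, 0.08]]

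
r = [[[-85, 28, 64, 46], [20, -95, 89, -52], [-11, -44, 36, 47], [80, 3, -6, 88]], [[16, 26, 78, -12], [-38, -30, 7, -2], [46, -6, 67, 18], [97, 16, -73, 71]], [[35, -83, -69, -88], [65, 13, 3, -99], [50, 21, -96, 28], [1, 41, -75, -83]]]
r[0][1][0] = 20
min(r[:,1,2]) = 3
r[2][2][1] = 21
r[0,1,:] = [20, -95, 89, -52]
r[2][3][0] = 1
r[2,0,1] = -83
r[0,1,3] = -52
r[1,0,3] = -12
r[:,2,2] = [36, 67, -96]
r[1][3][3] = 71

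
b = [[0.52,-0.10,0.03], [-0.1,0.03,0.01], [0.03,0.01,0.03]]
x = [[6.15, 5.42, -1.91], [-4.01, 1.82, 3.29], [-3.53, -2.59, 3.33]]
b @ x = [[3.49,2.56,-1.22], [-0.77,-0.51,0.32], [0.04,0.10,0.08]]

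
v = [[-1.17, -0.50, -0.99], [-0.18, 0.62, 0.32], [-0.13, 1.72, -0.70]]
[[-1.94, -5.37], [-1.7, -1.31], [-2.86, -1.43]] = v @ [[2.81, 5.01], [-1.66, -0.54], [-0.52, -0.22]]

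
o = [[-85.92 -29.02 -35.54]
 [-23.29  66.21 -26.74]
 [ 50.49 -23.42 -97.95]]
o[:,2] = [-35.54, -26.74, -97.95]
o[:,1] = [-29.02, 66.21, -23.42]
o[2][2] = -97.95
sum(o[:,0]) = -58.720000000000006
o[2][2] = -97.95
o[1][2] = -26.74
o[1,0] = -23.29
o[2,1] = -23.42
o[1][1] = 66.21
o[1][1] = 66.21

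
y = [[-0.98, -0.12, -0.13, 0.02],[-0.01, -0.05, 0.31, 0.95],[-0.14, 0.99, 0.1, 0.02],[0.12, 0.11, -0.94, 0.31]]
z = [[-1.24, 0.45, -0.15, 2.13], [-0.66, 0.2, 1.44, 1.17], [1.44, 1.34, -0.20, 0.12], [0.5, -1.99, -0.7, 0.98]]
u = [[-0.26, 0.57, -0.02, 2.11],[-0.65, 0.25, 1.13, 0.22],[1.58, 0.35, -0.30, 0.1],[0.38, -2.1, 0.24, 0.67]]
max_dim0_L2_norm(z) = 2.62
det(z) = 15.45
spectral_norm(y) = 1.01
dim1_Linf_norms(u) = [2.11, 1.13, 1.58, 2.1]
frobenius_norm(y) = 2.00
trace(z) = -0.26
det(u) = 8.45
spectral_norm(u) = 2.26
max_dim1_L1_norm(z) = 4.17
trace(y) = -0.62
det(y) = 1.00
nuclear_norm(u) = 7.27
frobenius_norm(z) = 4.45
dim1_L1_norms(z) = [3.97, 3.47, 3.1, 4.17]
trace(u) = 0.36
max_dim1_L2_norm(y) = 1.01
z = u + y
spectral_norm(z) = 2.99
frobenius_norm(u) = 3.80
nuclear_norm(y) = 4.00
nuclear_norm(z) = 8.44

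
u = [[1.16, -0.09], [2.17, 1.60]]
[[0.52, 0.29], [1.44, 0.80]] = u @ [[0.47, 0.26], [0.26, 0.15]]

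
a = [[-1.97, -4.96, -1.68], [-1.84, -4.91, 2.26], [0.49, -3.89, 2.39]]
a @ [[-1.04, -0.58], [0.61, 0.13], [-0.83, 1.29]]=[[0.42, -1.67], [-2.96, 3.34], [-4.87, 2.29]]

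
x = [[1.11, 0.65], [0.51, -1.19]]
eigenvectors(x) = [[0.98,  -0.26], [0.20,  0.97]]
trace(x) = -0.08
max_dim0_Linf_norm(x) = 1.19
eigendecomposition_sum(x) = [[1.18, 0.31], [0.25, 0.07]] + [[-0.07, 0.34], [0.26, -1.26]]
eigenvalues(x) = [1.25, -1.33]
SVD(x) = [[-0.69, 0.73], [0.73, 0.69]] @ diag([1.3686054966243846, 1.2073603416584138]) @ [[-0.29,-0.96], [0.96,-0.29]]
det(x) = -1.65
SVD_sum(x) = [[0.27, 0.9], [-0.29, -0.95]] + [[0.84, -0.25], [0.80, -0.24]]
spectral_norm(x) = 1.37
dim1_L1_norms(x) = [1.76, 1.7]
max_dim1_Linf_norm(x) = 1.19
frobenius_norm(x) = 1.83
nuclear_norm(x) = 2.58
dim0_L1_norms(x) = [1.62, 1.84]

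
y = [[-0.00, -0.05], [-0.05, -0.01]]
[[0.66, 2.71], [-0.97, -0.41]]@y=[[-0.14, -0.06], [0.02, 0.05]]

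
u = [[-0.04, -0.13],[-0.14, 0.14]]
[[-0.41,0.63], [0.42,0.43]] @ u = [[-0.07, 0.14],[-0.08, 0.01]]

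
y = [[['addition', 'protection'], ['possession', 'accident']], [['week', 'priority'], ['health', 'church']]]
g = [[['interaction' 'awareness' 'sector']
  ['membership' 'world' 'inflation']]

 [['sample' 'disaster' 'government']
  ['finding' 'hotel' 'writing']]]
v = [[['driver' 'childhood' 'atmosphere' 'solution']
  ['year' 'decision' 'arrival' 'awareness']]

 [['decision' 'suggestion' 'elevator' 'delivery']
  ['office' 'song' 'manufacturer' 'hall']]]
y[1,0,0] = 'week'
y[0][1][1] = 'accident'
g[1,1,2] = 'writing'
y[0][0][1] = 'protection'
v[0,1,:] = ['year', 'decision', 'arrival', 'awareness']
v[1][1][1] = 'song'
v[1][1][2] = 'manufacturer'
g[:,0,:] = [['interaction', 'awareness', 'sector'], ['sample', 'disaster', 'government']]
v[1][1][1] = 'song'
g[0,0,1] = 'awareness'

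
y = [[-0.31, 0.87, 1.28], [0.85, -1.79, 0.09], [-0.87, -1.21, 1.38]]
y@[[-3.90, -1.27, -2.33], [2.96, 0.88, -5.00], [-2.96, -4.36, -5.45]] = [[-0.00, -4.42, -10.6], [-8.88, -3.05, 6.48], [-4.27, -5.98, 0.56]]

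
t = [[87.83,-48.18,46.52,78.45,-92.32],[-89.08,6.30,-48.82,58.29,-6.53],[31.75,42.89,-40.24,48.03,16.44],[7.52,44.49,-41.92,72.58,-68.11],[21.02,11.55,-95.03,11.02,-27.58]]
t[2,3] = 48.03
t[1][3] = 58.29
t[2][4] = 16.44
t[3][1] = 44.49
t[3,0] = 7.52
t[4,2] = -95.03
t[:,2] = [46.52, -48.82, -40.24, -41.92, -95.03]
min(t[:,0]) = -89.08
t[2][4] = 16.44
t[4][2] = -95.03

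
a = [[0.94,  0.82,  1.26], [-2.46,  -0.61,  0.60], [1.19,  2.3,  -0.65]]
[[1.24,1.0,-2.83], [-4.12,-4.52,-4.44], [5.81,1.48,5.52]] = a @ [[1.02, 1.86, 0.7],[1.74, -0.41, 1.06],[-0.91, -0.33, -3.46]]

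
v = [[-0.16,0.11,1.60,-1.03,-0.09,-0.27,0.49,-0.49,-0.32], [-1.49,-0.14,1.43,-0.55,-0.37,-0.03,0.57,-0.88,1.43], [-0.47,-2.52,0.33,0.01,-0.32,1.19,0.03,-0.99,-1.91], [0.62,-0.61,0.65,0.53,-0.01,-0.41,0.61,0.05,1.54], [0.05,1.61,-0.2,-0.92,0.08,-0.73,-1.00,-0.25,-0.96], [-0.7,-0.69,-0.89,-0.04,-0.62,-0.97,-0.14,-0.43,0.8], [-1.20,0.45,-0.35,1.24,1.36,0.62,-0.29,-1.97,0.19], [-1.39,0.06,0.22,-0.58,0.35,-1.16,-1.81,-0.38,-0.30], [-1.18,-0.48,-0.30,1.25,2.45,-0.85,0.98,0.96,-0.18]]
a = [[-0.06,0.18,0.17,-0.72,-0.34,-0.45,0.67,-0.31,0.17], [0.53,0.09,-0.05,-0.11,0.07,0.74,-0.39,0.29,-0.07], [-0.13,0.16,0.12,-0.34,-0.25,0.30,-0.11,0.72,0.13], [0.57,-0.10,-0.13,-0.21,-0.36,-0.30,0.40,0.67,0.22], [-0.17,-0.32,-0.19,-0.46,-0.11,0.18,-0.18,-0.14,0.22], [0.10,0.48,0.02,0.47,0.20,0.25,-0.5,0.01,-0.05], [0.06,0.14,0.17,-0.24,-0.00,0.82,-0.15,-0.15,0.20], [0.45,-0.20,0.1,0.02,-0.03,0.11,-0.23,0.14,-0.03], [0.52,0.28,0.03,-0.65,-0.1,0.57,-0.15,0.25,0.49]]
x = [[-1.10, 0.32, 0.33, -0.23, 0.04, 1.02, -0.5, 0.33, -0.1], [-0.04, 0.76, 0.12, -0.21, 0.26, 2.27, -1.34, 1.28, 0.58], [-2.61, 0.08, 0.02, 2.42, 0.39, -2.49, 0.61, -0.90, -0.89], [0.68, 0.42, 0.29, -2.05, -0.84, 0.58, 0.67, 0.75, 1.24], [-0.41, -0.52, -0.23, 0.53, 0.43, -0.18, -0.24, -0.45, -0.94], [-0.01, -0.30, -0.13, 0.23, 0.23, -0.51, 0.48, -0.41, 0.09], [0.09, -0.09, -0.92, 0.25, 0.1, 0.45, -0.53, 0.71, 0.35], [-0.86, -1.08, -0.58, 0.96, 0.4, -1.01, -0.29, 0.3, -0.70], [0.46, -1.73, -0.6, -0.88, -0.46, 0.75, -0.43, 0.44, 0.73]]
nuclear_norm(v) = 21.58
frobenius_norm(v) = 8.25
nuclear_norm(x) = 16.18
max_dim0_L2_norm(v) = 3.2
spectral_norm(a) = 1.84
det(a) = -0.01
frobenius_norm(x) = 7.62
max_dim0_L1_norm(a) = 3.72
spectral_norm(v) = 3.93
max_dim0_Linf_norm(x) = 2.61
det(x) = -0.04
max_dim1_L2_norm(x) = 4.58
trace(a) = 0.56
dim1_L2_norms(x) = [1.7, 3.1, 4.58, 2.92, 1.46, 0.94, 1.43, 2.24, 2.45]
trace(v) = -1.18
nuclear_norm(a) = 7.09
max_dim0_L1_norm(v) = 7.63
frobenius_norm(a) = 2.95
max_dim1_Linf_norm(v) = 2.52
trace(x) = -1.95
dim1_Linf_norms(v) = [1.6, 1.49, 2.52, 1.54, 1.61, 0.97, 1.97, 1.81, 2.45]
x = v @ a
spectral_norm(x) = 6.06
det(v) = 8.42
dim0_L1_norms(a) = [2.59, 1.95, 0.98, 3.22, 1.46, 3.72, 2.78, 2.68, 1.58]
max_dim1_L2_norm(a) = 1.21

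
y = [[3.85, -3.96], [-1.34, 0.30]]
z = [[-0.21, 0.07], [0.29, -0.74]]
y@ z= [[-1.96, 3.2], [0.37, -0.32]]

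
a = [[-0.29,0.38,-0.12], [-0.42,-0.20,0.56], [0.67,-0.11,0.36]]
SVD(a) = [[-0.47, 0.18, 0.87],[-0.18, -0.98, 0.10],[0.87, -0.11, 0.49]] @ diag([0.8677942937778305, 0.7263534114925786, 0.2878259635608465]) @ [[0.91,-0.27,0.31],  [0.40,0.38,-0.84],  [0.11,0.88,0.45]]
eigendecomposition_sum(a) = [[(-0.17+0.23j), 0.18+0.07j, (-0.09-0.1j)], [(-0.3-0.29j), -0.13+0.24j, (0.17-0.11j)], [0.22-0.10j, (-0.1-0.12j), 0.03+0.11j]] + [[-0.17-0.23j,0.18-0.07j,(-0.09+0.1j)], [(-0.3+0.29j),(-0.13-0.24j),0.17+0.11j], [(0.22+0.1j),(-0.1+0.12j),(0.03-0.11j)]] + [[(0.05+0j), 0.02-0.00j, (0.07-0j)], [0.18+0.00j, 0.07-0.00j, 0.23-0.00j], [0.24+0.00j, (0.09-0j), 0.31-0.00j]]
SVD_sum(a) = [[-0.37,0.11,-0.12],[-0.14,0.04,-0.05],[0.69,-0.20,0.23]] + [[0.05, 0.05, -0.11],[-0.28, -0.27, 0.59],[-0.03, -0.03, 0.06]] + [[0.03, 0.22, 0.11], [0.0, 0.03, 0.01], [0.02, 0.12, 0.06]]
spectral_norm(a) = 0.87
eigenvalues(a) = [(-0.28+0.59j), (-0.28-0.59j), (0.43+0j)]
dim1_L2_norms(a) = [0.49, 0.73, 0.77]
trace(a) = -0.13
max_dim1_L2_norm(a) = 0.77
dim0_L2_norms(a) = [0.84, 0.44, 0.68]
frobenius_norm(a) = 1.17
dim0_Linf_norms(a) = [0.67, 0.38, 0.56]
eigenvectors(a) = [[(-0.07-0.51j),(-0.07+0.51j),0.18+0.00j], [0.74+0.00j,(0.74-0j),(0.59+0j)], [-0.16+0.39j,(-0.16-0.39j),(0.79+0j)]]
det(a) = 0.18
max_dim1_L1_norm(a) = 1.18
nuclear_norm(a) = 1.88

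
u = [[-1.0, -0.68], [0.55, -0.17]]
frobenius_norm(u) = 1.34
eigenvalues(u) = [(-0.58+0.45j), (-0.58-0.45j)]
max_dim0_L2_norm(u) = 1.14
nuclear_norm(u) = 1.70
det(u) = 0.54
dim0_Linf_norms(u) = [1.0, 0.68]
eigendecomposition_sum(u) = [[-0.50-0.05j, -0.34-0.44j], [(0.27+0.36j), -0.08+0.49j]] + [[(-0.5+0.05j), (-0.34+0.44j)], [0.28-0.36j, -0.08-0.49j]]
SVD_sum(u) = [[-1.06, -0.56], [0.36, 0.19]] + [[0.06, -0.12], [0.19, -0.36]]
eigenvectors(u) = [[0.74+0.00j, 0.74-0.00j], [-0.45-0.49j, -0.45+0.49j]]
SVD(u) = [[-0.95, 0.32], [0.32, 0.95]] @ diag([1.268852780639871, 0.42873374145554205]) @ [[0.89,0.46],[0.46,-0.89]]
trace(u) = -1.17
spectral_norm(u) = 1.27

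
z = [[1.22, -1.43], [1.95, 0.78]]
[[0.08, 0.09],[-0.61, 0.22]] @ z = [[0.27, -0.04],  [-0.32, 1.04]]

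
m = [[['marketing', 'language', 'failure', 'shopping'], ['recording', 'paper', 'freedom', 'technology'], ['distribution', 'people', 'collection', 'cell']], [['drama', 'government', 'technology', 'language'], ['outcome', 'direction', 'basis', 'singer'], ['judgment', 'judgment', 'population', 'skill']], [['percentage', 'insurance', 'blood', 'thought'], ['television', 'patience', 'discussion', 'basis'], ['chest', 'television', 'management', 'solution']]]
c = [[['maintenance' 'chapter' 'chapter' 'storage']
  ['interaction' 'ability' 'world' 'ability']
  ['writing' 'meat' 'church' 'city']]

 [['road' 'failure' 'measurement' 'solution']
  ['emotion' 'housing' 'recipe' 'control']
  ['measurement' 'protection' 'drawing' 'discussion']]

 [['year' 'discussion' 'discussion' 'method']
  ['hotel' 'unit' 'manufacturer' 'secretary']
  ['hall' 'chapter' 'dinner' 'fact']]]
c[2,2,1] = 'chapter'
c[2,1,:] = ['hotel', 'unit', 'manufacturer', 'secretary']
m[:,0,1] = ['language', 'government', 'insurance']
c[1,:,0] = ['road', 'emotion', 'measurement']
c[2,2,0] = 'hall'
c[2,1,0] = 'hotel'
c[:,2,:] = [['writing', 'meat', 'church', 'city'], ['measurement', 'protection', 'drawing', 'discussion'], ['hall', 'chapter', 'dinner', 'fact']]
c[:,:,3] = [['storage', 'ability', 'city'], ['solution', 'control', 'discussion'], ['method', 'secretary', 'fact']]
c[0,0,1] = 'chapter'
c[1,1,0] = 'emotion'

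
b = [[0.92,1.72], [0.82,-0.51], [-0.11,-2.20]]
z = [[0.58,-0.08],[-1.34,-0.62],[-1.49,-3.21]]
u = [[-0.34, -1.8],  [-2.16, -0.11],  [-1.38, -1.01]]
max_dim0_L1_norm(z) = 3.91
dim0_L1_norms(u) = [3.88, 2.92]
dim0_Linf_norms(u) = [2.16, 1.8]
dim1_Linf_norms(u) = [1.8, 2.16, 1.38]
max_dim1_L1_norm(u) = 2.39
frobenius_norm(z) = 3.88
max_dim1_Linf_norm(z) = 3.21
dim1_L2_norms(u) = [1.83, 2.16, 1.71]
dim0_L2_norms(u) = [2.59, 2.07]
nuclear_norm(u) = 4.55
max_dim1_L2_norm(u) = 2.16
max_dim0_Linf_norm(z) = 3.21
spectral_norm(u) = 2.83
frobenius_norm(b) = 3.10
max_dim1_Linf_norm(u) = 2.16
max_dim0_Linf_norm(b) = 2.2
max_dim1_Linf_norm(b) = 2.2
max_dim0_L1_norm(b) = 4.43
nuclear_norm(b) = 4.00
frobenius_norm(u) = 3.31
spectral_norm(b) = 2.89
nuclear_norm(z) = 4.79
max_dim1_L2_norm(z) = 3.54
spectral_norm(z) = 3.73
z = b + u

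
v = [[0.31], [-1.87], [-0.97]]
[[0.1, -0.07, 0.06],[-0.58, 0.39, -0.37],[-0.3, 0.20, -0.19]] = v @ [[0.31, -0.21, 0.20]]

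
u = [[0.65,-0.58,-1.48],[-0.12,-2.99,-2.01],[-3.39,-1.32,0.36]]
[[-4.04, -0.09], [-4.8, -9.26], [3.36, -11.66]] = u@[[-0.75, 2.19], [0.03, 3.15], [2.39, -0.21]]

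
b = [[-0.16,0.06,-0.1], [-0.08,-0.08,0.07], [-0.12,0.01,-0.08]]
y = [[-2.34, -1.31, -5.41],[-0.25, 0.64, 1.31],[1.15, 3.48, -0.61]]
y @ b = [[1.13, -0.09, 0.58], [-0.17, -0.05, -0.04], [-0.39, -0.22, 0.18]]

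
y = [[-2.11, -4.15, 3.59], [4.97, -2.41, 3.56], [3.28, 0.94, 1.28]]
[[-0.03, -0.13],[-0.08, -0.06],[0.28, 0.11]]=y@ [[-0.06, -0.01], [0.22, 0.08], [0.21, 0.05]]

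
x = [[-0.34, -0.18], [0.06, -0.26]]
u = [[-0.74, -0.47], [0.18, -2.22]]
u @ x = [[0.22, 0.26], [-0.19, 0.54]]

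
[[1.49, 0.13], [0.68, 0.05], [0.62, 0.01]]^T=[[1.49, 0.68, 0.62], [0.13, 0.05, 0.01]]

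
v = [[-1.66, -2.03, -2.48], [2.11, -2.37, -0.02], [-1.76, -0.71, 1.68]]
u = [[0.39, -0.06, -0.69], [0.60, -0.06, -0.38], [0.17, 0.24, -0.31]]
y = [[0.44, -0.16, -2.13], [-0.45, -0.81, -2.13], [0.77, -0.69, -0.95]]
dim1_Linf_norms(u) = [0.69, 0.6, 0.31]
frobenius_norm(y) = 3.48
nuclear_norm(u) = 1.61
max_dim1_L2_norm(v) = 3.61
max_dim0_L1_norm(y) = 5.21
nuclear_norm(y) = 4.87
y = u @ v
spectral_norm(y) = 3.29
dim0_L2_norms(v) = [3.21, 3.2, 3.0]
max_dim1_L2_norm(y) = 2.32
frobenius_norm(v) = 5.43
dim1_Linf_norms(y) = [2.13, 2.13, 0.95]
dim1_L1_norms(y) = [2.73, 3.39, 2.41]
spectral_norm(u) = 1.09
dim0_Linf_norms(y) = [0.77, 0.81, 2.13]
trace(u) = 0.02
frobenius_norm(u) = 1.15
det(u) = -0.07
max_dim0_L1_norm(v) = 5.53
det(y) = -1.97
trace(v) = -2.35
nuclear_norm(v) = 9.26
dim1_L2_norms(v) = [3.61, 3.17, 2.53]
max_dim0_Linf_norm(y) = 2.13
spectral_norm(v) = 3.69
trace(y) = -1.32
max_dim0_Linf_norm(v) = 2.48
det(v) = 27.82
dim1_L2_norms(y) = [2.18, 2.32, 1.4]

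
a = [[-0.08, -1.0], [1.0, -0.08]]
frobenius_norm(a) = 1.42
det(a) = 1.01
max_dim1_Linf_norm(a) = 1.0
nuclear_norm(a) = 2.01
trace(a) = -0.16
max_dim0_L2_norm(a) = 1.0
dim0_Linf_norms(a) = [1.0, 1.0]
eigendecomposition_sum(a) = [[-0.04+0.50j,(-0.5-0.04j)], [(0.5+0.04j),-0.04+0.50j]] + [[-0.04-0.50j, -0.50+0.04j], [0.50-0.04j, (-0.04-0.5j)]]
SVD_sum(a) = [[-0.08,0.0], [1.00,0.00]] + [[0.00,  -1.0], [0.00,  -0.08]]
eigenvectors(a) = [[(0.71+0j), 0.71-0.00j], [-0.71j, 0.00+0.71j]]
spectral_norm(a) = 1.00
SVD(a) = [[-0.08,  1.00], [1.00,  0.08]] @ diag([1.0031948963187562, 1.003194896318756]) @ [[1.00,0.00], [-0.00,-1.00]]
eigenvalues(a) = [(-0.08+1j), (-0.08-1j)]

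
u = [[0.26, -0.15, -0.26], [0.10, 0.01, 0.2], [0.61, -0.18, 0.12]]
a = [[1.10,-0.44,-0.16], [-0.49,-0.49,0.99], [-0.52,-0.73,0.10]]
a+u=[[1.36, -0.59, -0.42], [-0.39, -0.48, 1.19], [0.09, -0.91, 0.22]]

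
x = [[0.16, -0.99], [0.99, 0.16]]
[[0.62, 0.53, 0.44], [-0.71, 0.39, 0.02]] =x @ [[-0.6, 0.47, 0.09], [-0.72, -0.46, -0.43]]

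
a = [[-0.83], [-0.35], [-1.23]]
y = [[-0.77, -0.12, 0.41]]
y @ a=[[0.18]]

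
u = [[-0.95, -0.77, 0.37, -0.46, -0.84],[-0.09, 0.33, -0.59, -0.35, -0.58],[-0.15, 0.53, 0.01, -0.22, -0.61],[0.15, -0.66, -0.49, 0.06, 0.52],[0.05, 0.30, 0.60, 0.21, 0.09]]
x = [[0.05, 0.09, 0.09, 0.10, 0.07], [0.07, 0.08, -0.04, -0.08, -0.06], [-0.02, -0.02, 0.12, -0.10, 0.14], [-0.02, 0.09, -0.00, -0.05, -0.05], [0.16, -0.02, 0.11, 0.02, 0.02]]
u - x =[[-1.0, -0.86, 0.28, -0.56, -0.91], [-0.16, 0.25, -0.55, -0.27, -0.52], [-0.13, 0.55, -0.11, -0.12, -0.75], [0.17, -0.75, -0.49, 0.11, 0.57], [-0.11, 0.32, 0.49, 0.19, 0.07]]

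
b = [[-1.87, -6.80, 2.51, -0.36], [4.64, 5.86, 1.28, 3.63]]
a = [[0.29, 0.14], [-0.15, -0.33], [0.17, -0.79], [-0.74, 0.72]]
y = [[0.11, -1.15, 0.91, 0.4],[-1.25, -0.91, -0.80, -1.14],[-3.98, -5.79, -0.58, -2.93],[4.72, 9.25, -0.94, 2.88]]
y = a @ b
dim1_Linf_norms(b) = [6.8, 5.86]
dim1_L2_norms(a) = [0.32, 0.36, 0.81, 1.03]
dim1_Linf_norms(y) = [1.15, 1.25, 5.79, 9.25]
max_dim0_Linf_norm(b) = 6.8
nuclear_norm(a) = 1.85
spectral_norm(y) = 13.29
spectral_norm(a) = 1.27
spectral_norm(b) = 10.52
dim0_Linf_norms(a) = [0.74, 0.79]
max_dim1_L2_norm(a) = 1.03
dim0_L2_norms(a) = [0.83, 1.13]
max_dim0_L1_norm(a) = 1.98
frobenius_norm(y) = 13.49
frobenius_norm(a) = 1.40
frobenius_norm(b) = 11.26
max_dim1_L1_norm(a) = 1.46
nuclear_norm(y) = 15.62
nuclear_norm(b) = 14.55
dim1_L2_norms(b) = [7.49, 8.41]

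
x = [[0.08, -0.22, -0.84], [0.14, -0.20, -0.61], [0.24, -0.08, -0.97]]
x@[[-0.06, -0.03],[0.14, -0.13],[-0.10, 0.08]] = [[0.05, -0.04], [0.02, -0.03], [0.07, -0.07]]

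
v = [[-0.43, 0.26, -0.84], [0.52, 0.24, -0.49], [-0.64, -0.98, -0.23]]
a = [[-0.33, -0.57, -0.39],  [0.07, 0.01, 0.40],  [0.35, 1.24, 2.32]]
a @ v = [[0.10, 0.16, 0.65], [-0.28, -0.37, -0.16], [-0.99, -1.88, -1.44]]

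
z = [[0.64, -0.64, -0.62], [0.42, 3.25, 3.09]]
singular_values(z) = [4.58, 0.71]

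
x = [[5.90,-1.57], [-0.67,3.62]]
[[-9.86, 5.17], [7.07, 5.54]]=x@[[-1.21, 1.35], [1.73, 1.78]]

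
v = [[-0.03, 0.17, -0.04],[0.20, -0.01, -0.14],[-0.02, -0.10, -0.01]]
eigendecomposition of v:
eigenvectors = [[-0.57, -0.59, 0.55], [-0.73, 0.75, 0.15], [0.37, 0.29, 0.82]]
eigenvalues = [0.22, -0.22, -0.04]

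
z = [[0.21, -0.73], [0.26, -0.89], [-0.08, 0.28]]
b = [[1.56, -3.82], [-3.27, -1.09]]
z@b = [[2.71, -0.01],[3.32, -0.02],[-1.04, 0.00]]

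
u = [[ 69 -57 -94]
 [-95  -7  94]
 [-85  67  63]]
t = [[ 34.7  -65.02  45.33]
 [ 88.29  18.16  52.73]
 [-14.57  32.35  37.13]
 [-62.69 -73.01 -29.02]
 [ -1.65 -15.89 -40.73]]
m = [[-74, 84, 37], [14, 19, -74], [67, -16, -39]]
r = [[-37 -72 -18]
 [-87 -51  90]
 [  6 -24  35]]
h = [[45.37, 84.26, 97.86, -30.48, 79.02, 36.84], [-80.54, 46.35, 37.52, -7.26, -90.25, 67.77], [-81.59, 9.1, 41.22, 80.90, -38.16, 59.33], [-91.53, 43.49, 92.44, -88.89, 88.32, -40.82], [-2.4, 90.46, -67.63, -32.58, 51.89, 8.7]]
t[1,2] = 52.73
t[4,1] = -15.89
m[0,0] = -74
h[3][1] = 43.49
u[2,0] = -85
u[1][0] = -95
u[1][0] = -95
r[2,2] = 35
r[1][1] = -51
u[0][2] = -94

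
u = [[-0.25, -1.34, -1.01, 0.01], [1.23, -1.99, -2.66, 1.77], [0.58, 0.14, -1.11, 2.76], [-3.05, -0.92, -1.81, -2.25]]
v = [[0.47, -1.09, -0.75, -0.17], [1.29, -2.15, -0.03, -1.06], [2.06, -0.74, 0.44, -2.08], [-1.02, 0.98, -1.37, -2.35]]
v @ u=[[-1.37, 1.59, 3.56, -3.61],[0.25, 3.52, 6.37, -1.49],[5.17, 0.69, 3.16, 4.61],[7.83, 1.39, 4.2, 3.23]]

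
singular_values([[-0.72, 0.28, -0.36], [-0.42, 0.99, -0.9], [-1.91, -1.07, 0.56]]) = [2.32, 1.56, 0.0]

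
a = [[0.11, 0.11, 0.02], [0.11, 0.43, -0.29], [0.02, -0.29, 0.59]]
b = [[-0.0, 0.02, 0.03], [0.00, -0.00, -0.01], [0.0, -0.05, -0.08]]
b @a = [[0.0,-0.00,0.01], [-0.0,0.00,-0.01], [-0.01,0.0,-0.03]]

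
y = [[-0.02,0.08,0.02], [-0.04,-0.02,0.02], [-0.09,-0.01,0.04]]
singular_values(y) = [0.11, 0.08, 0.0]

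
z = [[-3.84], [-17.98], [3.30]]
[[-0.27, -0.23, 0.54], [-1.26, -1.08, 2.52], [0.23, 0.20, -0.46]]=z @ [[0.07, 0.06, -0.14]]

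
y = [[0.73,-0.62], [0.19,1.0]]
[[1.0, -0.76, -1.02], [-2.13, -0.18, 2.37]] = y @ [[-0.38, -1.03, 0.53], [-2.06, 0.02, 2.27]]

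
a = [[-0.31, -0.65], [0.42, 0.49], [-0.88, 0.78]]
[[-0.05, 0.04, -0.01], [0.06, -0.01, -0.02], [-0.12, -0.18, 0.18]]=a@ [[0.14, 0.11, -0.13], [0.01, -0.11, 0.08]]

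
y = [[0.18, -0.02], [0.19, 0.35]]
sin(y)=[[0.18, -0.02],  [0.18, 0.34]]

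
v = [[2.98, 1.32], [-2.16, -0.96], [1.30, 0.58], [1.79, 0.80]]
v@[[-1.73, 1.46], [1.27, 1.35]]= [[-3.48,6.13], [2.52,-4.45], [-1.51,2.68], [-2.08,3.69]]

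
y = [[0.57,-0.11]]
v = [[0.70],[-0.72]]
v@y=[[0.4,-0.08], [-0.41,0.08]]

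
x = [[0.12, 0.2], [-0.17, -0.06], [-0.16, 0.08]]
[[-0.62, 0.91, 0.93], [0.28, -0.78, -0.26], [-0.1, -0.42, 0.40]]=x@[[-0.70, 3.79, -0.12], [-2.68, 2.28, 4.74]]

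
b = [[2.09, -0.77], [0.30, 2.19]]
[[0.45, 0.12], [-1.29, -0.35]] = b@[[-0.00, -0.0], [-0.59, -0.16]]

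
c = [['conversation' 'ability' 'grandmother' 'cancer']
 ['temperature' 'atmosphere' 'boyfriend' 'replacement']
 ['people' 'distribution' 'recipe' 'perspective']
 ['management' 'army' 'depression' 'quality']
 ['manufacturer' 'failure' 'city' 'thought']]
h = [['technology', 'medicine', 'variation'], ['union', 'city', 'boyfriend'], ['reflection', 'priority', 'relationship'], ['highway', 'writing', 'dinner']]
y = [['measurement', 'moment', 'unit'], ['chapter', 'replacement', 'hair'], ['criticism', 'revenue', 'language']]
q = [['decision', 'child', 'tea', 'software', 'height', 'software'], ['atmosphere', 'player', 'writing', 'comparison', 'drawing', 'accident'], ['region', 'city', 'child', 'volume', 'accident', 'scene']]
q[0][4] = 'height'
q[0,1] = 'child'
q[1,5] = 'accident'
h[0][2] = 'variation'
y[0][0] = 'measurement'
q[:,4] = ['height', 'drawing', 'accident']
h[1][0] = 'union'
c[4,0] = 'manufacturer'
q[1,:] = ['atmosphere', 'player', 'writing', 'comparison', 'drawing', 'accident']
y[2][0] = 'criticism'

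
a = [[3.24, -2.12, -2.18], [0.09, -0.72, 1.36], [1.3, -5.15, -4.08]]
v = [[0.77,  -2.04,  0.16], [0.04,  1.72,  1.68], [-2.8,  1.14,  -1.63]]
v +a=[[4.01, -4.16, -2.02], [0.13, 1.00, 3.04], [-1.50, -4.01, -5.71]]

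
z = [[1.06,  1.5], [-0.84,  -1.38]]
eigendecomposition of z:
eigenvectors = [[0.90, -0.66], [-0.44, 0.75]]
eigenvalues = [0.32, -0.64]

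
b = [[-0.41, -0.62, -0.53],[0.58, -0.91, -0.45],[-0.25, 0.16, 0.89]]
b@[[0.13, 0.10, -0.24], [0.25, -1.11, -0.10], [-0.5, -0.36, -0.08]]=[[0.06, 0.84, 0.2],[0.07, 1.23, -0.01],[-0.44, -0.52, -0.03]]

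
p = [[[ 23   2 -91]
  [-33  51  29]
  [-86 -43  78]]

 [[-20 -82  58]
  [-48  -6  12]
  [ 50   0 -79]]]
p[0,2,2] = 78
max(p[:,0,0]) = 23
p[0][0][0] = 23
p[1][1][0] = -48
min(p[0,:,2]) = -91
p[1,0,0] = -20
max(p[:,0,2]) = 58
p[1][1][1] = -6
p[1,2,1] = 0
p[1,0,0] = -20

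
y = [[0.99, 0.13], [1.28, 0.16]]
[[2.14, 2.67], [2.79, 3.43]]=y @ [[2.54, 2.32], [-2.87, 2.87]]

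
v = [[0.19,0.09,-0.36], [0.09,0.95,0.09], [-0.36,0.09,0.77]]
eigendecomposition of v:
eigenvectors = [[-0.89, 0.42, -0.17],[0.13, 0.60, 0.79],[-0.43, -0.68, 0.59]]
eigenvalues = [0.0, 0.91, 1.0]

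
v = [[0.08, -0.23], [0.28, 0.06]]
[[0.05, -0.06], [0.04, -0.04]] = v@[[0.19, -0.17], [-0.17, 0.18]]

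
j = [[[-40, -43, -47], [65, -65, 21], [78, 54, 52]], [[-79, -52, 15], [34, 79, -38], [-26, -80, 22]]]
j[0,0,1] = -43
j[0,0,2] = -47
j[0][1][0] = 65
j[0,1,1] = -65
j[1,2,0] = -26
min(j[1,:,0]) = -79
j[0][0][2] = -47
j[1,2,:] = [-26, -80, 22]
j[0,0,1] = -43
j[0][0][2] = -47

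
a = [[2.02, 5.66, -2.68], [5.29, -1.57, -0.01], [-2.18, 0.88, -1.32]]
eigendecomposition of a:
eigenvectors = [[-0.82, -0.61, 0.04], [-0.55, 0.69, 0.41], [0.17, -0.4, 0.91]]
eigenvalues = [6.36, -6.2, -1.03]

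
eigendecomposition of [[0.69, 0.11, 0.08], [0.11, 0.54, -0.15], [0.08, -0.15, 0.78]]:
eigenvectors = [[-0.43,  0.88,  0.2], [0.8,  0.47,  -0.36], [0.41,  -0.0,  0.91]]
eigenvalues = [0.4, 0.75, 0.86]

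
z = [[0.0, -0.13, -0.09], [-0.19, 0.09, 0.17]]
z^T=[[0.00, -0.19],  [-0.13, 0.09],  [-0.09, 0.17]]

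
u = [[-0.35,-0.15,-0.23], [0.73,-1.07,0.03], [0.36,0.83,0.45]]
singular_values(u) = [1.43, 0.92, 0.0]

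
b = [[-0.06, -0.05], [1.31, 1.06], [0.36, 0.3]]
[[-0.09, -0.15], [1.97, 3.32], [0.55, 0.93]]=b @ [[0.89,1.29],[0.76,1.54]]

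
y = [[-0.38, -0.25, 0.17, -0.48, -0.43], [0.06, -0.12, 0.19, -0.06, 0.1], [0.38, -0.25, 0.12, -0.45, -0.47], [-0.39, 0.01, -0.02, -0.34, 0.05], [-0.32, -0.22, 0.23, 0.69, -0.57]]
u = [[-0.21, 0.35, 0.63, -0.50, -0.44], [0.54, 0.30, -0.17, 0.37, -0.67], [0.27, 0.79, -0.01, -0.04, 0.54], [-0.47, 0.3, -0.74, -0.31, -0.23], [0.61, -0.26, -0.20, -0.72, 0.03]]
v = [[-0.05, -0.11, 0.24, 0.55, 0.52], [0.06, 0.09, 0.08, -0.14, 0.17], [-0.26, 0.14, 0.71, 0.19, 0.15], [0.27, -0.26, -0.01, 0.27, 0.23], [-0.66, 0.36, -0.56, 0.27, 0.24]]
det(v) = 0.00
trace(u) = -0.20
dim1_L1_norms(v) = [1.47, 0.54, 1.45, 1.04, 2.09]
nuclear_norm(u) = 5.00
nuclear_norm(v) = 2.99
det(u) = -1.00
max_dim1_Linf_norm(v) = 0.71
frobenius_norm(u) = 2.24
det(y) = -0.00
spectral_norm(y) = 1.03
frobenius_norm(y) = 1.62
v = y @ u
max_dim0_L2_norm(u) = 1.01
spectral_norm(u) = 1.01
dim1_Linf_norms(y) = [0.48, 0.19, 0.47, 0.39, 0.69]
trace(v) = 1.26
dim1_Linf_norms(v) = [0.55, 0.17, 0.71, 0.27, 0.66]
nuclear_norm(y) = 2.99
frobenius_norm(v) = 1.62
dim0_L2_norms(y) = [0.74, 0.43, 0.36, 1.01, 0.86]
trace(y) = -1.29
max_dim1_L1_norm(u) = 2.13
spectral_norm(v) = 1.03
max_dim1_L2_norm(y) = 1.0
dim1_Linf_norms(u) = [0.63, 0.67, 0.79, 0.74, 0.72]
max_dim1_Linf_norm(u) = 0.79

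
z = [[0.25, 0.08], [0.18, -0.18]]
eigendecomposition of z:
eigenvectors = [[0.93, -0.17], [0.36, 0.99]]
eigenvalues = [0.28, -0.21]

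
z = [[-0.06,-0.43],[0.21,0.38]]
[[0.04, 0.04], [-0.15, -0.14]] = z @ [[-0.75, -0.70], [0.01, 0.01]]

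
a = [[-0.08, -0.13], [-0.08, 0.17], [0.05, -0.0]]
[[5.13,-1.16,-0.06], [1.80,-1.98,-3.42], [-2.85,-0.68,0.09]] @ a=[[-0.32, -0.86], [-0.16, -0.57], [0.29, 0.25]]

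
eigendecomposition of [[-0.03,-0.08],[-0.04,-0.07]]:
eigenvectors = [[0.89, 0.71], [-0.45, 0.71]]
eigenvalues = [0.01, -0.11]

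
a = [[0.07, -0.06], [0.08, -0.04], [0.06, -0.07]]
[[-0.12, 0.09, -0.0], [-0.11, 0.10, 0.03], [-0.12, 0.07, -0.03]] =a@[[-0.77, 1.23, 0.98],[1.10, 0.01, 1.21]]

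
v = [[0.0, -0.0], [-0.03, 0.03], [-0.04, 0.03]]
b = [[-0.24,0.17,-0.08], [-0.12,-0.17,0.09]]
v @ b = [[0.00, 0.0, 0.0],[0.00, -0.01, 0.01],[0.01, -0.01, 0.01]]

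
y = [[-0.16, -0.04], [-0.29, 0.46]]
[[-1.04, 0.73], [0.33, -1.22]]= y @ [[5.48, -3.37], [4.17, -4.77]]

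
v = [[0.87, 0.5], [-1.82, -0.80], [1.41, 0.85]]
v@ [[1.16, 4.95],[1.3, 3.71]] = [[1.66, 6.16], [-3.15, -11.98], [2.74, 10.13]]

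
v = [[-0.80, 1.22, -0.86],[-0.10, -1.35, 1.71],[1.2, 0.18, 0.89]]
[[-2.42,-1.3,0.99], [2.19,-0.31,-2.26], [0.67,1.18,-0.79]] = v@[[0.64, 1.41, 0.24], [-1.44, -0.48, 0.10], [0.18, -0.48, -1.23]]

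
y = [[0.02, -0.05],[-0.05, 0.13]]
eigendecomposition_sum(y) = [[0.0,  0.0], [0.00,  0.0]] + [[0.02, -0.05],[-0.05, 0.13]]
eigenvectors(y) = [[-0.93, 0.36], [-0.36, -0.93]]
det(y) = 0.00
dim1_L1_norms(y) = [0.07, 0.18]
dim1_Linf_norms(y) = [0.05, 0.13]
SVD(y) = [[-0.36, 0.93],[0.93, 0.36]] @ diag([0.14933034373659254, 0.0006696562634074683]) @ [[-0.36, 0.93],[0.93, 0.36]]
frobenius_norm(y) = 0.15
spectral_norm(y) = 0.15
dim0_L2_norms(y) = [0.05, 0.14]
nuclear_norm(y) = 0.15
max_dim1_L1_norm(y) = 0.18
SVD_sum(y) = [[0.02, -0.05], [-0.05, 0.13]] + [[0.0,  0.00], [0.0,  0.0]]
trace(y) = 0.15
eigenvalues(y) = [0.0, 0.15]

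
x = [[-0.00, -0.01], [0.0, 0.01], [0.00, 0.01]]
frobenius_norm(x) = 0.02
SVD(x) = [[0.58, -0.82], [-0.58, -0.41], [-0.58, -0.41]] @ diag([0.017320508075688773, -0.0]) @ [[-0.0, -1.00], [-1.0, 0.0]]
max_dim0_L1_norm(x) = 0.03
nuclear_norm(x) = 0.02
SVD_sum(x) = [[0.0, -0.01], [0.0, 0.01], [0.0, 0.01]] + [[-0.0, -0.0], [-0.0, -0.00], [-0.00, -0.0]]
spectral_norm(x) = 0.02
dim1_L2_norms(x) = [0.01, 0.01, 0.01]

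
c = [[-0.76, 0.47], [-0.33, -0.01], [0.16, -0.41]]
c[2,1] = -0.409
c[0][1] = 0.472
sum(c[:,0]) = -0.926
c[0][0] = -0.76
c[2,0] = 0.162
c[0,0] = -0.76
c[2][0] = 0.162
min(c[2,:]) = -0.409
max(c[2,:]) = 0.162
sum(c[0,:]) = -0.28800000000000003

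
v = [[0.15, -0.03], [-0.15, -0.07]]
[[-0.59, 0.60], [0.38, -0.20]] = v@[[-3.54, 3.22], [2.12, -4.04]]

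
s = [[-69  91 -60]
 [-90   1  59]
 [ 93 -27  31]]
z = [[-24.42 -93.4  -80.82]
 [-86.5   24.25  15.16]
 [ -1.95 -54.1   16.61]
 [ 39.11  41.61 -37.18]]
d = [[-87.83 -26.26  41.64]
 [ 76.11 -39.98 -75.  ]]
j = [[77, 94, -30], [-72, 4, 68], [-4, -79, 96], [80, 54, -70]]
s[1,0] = -90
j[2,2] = 96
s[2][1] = -27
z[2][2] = 16.61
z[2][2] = 16.61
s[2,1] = -27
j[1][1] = 4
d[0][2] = 41.64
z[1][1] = 24.25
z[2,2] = 16.61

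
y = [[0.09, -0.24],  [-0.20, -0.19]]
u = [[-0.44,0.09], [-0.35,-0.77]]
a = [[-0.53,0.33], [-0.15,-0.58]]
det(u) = 0.37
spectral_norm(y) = 0.31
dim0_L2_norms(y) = [0.22, 0.31]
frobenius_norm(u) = 0.96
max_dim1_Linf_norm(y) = 0.24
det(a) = 0.36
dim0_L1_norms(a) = [0.68, 0.91]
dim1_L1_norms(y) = [0.33, 0.39]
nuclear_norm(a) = 1.21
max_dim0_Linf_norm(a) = 0.58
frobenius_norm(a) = 0.87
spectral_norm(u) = 0.85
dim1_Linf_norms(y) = [0.24, 0.2]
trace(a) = -1.11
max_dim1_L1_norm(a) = 0.86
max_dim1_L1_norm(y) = 0.39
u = a + y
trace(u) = -1.21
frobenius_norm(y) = 0.38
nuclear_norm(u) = 1.29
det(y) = -0.07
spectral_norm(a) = 0.70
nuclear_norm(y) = 0.52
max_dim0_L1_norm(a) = 0.91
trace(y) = -0.10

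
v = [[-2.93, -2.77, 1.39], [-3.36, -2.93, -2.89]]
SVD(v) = [[-0.58, -0.82],[-0.82, 0.58]] @ diag([6.166652965529949, 2.8963582656019407]) @ [[0.72,0.65,0.25], [0.16,0.2,-0.97]]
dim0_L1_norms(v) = [6.29, 5.7, 4.28]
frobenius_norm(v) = 6.81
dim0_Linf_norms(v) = [3.36, 2.93, 2.89]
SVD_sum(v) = [[-2.55, -2.29, -0.9], [-3.63, -3.26, -1.28]] + [[-0.38, -0.48, 2.29], [0.27, 0.33, -1.61]]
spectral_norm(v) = 6.17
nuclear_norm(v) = 9.06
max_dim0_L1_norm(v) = 6.29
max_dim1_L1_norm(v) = 9.18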